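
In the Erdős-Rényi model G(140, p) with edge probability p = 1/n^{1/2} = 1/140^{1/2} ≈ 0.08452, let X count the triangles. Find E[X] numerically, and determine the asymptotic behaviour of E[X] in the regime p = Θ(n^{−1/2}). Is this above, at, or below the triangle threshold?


Number of potential triangles: C(140, 3) = 447580.
Each occurs with probability p³ ≈ (0.08452)³ ≈ 6.036816e-04.
By linearity: E[X] = C(140, 3)·p³ ≈ 447580 · 6.036816e-04 ≈ 270.1958.
Since α = 1/2 < 1, p = c/n^{1/2} ≫ 1/n is above the triangle threshold p ~ 1/n. Asymptotically E[X] ~ (c³/6)·n^{3(1−α)} = (1³/6)·n^{1.5} → ∞; triangles are abundant w.h.p.

E[X] ≈ 270.1958; in regime p = Θ(1/n^{1/2}) E[X] diverges (above the triangle threshold p ~ 1/n).


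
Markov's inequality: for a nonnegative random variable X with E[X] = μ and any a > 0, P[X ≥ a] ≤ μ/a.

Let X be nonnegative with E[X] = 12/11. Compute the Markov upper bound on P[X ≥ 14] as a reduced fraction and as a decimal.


μ = E[X] = 12/11, a = 14.
Markov: P[X ≥ 14] ≤ μ/a = (12/11)/14 = 6/77.
Numerically: ≈ 0.077922.
(Since a = 14 > μ = 1.090909, the bound 6/77 is < 1 and informative.)

P[X ≥ 14] ≤ 6/77 ≈ 0.077922.


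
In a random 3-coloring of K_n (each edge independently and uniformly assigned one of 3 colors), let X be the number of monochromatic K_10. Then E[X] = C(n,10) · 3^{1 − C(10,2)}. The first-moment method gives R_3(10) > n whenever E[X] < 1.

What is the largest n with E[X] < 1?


We need C(n, 10) · 3^{1 − 45} < 1, i.e. C(n, 10) < 3^{45 − 1} = 984770902183611232881.
Check values of n near the boundary:
  n = 570: C(570, 10) = 921524823451961408691; 921524823451961408691 < 984770902183611232881? YES
  n = 571: C(571, 10) = 937951290893172842001; 937951290893172842001 < 984770902183611232881? YES
  n = 572: C(572, 10) = 954640815642161682606; 954640815642161682606 < 984770902183611232881? YES
  n = 573: C(573, 10) = 971597135635805762226; 971597135635805762226 < 984770902183611232881? YES
  n = 574: C(574, 10) = 988824035203816502691; 988824035203816502691 < 984770902183611232881? NO
  n = 575: C(575, 10) = 1006325345561406175305; 1006325345561406175305 < 984770902183611232881? NO
The largest n with C(n, 10) < 984770902183611232881 is n = 573 (where E[X] = 35985079097622435638/36472996377170786403 ≈ 0.987). Hence R_3(10) > 573, i.e. R_3(10) ≥ 574.

Largest n = 573; hence R_3(10) > 573.


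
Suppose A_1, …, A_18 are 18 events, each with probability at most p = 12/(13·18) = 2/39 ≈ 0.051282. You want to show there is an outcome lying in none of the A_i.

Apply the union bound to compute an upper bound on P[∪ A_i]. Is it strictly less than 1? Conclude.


Union bound: P[∪_{i=1}^{18} A_i] ≤ Σ_i P[A_i] ≤ 18·p = 18·(2/39) = 12/13.
Numerically: 12/13 ≈ 0.923077.
Is 12/13 < 1? YES.
Since P[∪ A_i] ≤ 12/13 < 1, the complement has P[∩ A_i^c] ≥ 1 − 12/13 = 1/13 > 0, so some outcome avoids every A_i.

18·p = 12/13 ≈ 0.923077; existence CERTIFIED by the union bound.


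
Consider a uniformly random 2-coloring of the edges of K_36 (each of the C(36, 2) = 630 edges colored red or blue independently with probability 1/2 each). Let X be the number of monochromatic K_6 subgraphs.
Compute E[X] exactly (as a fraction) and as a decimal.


Let X = Σ_S X_S over the C(36, 6) = 1947792 subsets S of size 6, where X_S = 1 if the K_6 on S is monochromatic.
For a fixed S, the K_6 on S has C(6, 2) = 15 edges. P[all 15 edges red] = (1/2)^15, and likewise for blue, so P[monochromatic] = 2·(1/2)^15 = 2^{1 − 15} = 1/16384.
By linearity: E[X] = C(36, 6) · 2^{1 − 15} = 1947792 · 1/16384 = 121737/1024.
Numerically: E[X] ≈ 118.883789.

E[X] = C(36,6)·2^(1−C(6,2)) = 121737/1024 ≈ 118.883789.


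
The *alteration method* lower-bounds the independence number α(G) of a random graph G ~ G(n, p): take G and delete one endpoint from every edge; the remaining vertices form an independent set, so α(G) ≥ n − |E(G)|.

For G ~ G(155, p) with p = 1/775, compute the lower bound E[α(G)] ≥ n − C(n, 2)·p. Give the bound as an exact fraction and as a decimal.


E[|E(G)|] = C(155, 2)·p = 11935 · (1/775) = 77/5.
E[α(G)] ≥ n − E[|E(G)|] = 155 − 77/5 = 698/5.
Numerically: ≈ 139.600.
(This is only a lower bound; the true E[α(G)] may be larger.)

E[α(G)] ≥ 698/5 ≈ 139.600.


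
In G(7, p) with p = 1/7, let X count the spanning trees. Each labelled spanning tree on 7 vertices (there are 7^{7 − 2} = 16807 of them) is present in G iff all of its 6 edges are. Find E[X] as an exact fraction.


K_7 has 7^{7 − 2} = 16807 labelled spanning trees.
For each such spanning tree H, let X_H = 1 if all 6 edges of H are present in G. Then P[X_H = 1] = p^{6} = (1/7)^{6} = 1/117649.
By linearity: E[X] = Σ_H E[X_H] = 16807 · p^{6} = 16807 · 1/117649 = 1/7.
Numerically: E[X] ≈ 0.14286.

E[X] = 16807 · (1/7)^{6} = 1/7 ≈ 0.14286.


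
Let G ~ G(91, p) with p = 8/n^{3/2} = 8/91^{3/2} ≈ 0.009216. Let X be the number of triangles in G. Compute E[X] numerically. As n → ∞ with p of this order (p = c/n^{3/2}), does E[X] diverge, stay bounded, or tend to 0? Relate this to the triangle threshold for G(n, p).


Number of potential triangles: C(91, 3) = 121485.
Each occurs with probability p³ ≈ (0.009216)³ ≈ 7.826790e-07.
By linearity: E[X] = C(91, 3)·p³ ≈ 121485 · 7.826790e-07 ≈ 0.0951.
Since α = 3/2 > 1, p = c/n^{3/2} = o(1/n) is below the triangle threshold p ~ 1/n. Asymptotically E[X] ~ (c³/6)·n^{3(1−α)} = (8³/6)·n^{-1.5} → 0, so by Markov's inequality G has no triangles w.h.p.

E[X] ≈ 0.0951; in regime p = Θ(1/n^{3/2}) E[X] tends to 0 (below the triangle threshold p ~ 1/n).


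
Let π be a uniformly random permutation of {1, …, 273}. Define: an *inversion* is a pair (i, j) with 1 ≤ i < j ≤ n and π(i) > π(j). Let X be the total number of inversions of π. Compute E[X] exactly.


Write X = Σ X_I over the C(273, 2) = 37128 pairs i < j, with X_I the indicator of one inversion.
There are 37128 indicators.
For each fixed pair i < j, the values π(i) and π(j) are two distinct elements of {1, …, 273} in uniformly random order; by symmetry P[π(i) > π(j)] = 1/2.
By linearity: E[X] = 37128 · (1/2) = C(273, 2) · (1/2) = 37128/2 = 18564 ≈ 18564.000.

E[X] = 18564 = 18564.000.


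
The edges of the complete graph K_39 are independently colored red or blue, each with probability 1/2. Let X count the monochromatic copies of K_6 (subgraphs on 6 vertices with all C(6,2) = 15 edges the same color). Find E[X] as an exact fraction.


Let X = Σ_S X_S over the C(39, 6) = 3262623 subsets S of size 6, where X_S = 1 if the K_6 on S is monochromatic.
For a fixed S, the K_6 on S has C(6, 2) = 15 edges. P[all 15 edges red] = (1/2)^15, and likewise for blue, so P[monochromatic] = 2·(1/2)^15 = 2^{1 − 15} = 1/16384.
By linearity of expectation: E[X] = C(39, 6) · 2^{1 − 15} = 3262623 · 1/16384 = 3262623/16384.
Numerically: E[X] ≈ 199.1347.

E[X] = C(39,6)·2^(1−C(6,2)) = 3262623/16384 ≈ 199.1347.


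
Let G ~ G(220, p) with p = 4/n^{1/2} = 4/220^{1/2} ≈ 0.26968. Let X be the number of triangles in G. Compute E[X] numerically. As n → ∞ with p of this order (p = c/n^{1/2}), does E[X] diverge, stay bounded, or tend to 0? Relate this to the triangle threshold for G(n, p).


Number of potential triangles: C(220, 3) = 1750540.
Each occurs with probability p³ ≈ (0.26968)³ ≈ 1.9613087e-02.
By linearity: E[X] = C(220, 3)·p³ ≈ 1750540 · 1.9613087e-02 ≈ 34333.49316.
Since α = 1/2 < 1, p = c/n^{1/2} ≫ 1/n is above the triangle threshold p ~ 1/n. Asymptotically E[X] ~ (c³/6)·n^{3(1−α)} = (4³/6)·n^{1.5} → ∞; triangles are abundant w.h.p.

E[X] ≈ 34333.49316; in regime p = Θ(1/n^{1/2}) E[X] diverges (above the triangle threshold p ~ 1/n).


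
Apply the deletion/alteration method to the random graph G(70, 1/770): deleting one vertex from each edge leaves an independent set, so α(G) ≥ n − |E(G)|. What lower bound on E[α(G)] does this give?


E[|E(G)|] = C(70, 2)·p = 2415 · (1/770) = 69/22.
E[α(G)] ≥ n − E[|E(G)|] = 70 − 69/22 = 1471/22.
Numerically: ≈ 66.864.
(This is only a lower bound; the true E[α(G)] may be larger.)

E[α(G)] ≥ 1471/22 ≈ 66.864.


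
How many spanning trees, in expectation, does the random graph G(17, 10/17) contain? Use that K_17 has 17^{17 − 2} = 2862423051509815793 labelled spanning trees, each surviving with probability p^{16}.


K_17 has 17^{17 − 2} = 2862423051509815793 labelled spanning trees.
For each such spanning tree H, let X_H = 1 if all 16 edges of H are present in G. Then P[X_H = 1] = p^{16} = (10/17)^{16} = 10000000000000000/48661191875666868481.
Summing the indicators: E[X] = Σ_H E[X_H] = 2862423051509815793 · p^{16} = 2862423051509815793 · 10000000000000000/48661191875666868481 = 10000000000000000/17.
Numerically: E[X] ≈ 5.882e+14.

E[X] = 2862423051509815793 · (10/17)^{16} = 10000000000000000/17 ≈ 5.882e+14.


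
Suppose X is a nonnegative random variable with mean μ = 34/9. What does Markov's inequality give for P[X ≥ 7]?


μ = E[X] = 34/9, a = 7.
Markov: P[X ≥ 7] ≤ μ/a = (34/9)/7 = 34/63.
Numerically: ≈ 0.53968.
(Since a = 7 > μ = 3.77778, the bound 34/63 is < 1 and informative.)

P[X ≥ 7] ≤ 34/63 ≈ 0.53968.


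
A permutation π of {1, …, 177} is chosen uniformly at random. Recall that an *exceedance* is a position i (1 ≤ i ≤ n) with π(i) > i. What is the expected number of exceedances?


Write X = Σ_{i=1}^{177} X_i, where X_i = 1_{π(i) > i}.
For each fixed i, π(i) is uniform over {1, …, 177} (marginal of a uniform permutation), so P[π(i) > i] = (n − i)/n. Summing: Σ_{i=1}^{177} (n − i)/n = (0 + 1 + … + 176)/177 = 177(177 − 1)/(2·177) = (177 − 1)/2.
Hence E[X] = Σ_{i=1}^{177} (177 − i)/177 = 88 ≈ 88.00000.

E[X] = 88 = 88.00000.


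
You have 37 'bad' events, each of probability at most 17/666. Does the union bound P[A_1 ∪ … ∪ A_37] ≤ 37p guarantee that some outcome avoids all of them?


Union bound: P[∪_{i=1}^{37} A_i] ≤ Σ_i P[A_i] ≤ 37·p = 37·(17/666) = 17/18.
Numerically: 17/18 ≈ 0.94444.
Is 17/18 < 1? YES.
Since P[∪ A_i] ≤ 17/18 < 1, the complement has P[∩ A_i^c] ≥ 1 − 17/18 = 1/18 > 0, so some outcome avoids every A_i.

37·p = 17/18 ≈ 0.94444; existence CERTIFIED by the union bound.


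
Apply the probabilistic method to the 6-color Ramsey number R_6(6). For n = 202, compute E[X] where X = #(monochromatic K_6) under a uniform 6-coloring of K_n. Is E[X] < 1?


E[X] = C(202, 6) · 6^{1 − 15} = 87544611330 · 6^{−14} = 87544611330/78364164096.
As a reduced fraction: E[X] = 14590768555/13060694016 ≈ 1.117151.
Is E[X] < 1? NO.
Since E[X] ≥ 1, the first-moment bound is inconclusive at n = 202; it does NOT by itself certify R_6(6) > 202.

E[X] = 14590768555/13060694016 ≈ 1.117151; E[X] ≥ 1; first-moment method inconclusive here.


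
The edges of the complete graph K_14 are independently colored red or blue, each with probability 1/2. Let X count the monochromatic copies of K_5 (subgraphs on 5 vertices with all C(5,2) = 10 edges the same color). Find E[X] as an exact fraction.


Let X = Σ_S X_S over the C(14, 5) = 2002 subsets S of size 5, where X_S = 1 if the K_5 on S is monochromatic.
For a fixed S, the K_5 on S has C(5, 2) = 10 edges. P[all 10 edges red] = (1/2)^10, and likewise for blue, so P[monochromatic] = 2·(1/2)^10 = 2^{1 − 10} = 1/512.
By linearity: E[X] = C(14, 5) · 2^{1 − 10} = 2002 · 1/512 = 1001/256.
Numerically: E[X] ≈ 3.910156.

E[X] = C(14,5)·2^(1−C(5,2)) = 1001/256 ≈ 3.910156.


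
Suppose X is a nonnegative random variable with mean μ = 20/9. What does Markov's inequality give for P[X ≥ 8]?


μ = E[X] = 20/9, a = 8.
Markov: P[X ≥ 8] ≤ μ/a = (20/9)/8 = 5/18.
Numerically: ≈ 0.278.
(Since a = 8 > μ = 2.222, the bound 5/18 is < 1 and informative.)

P[X ≥ 8] ≤ 5/18 ≈ 0.278.


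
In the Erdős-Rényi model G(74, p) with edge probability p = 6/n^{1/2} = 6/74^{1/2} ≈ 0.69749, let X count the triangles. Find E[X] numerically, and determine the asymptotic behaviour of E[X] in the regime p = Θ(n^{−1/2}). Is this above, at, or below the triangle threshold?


Number of potential triangles: C(74, 3) = 64824.
Each occurs with probability p³ ≈ (0.69749)³ ≈ 3.3931743e-01.
By linearity: E[X] = C(74, 3)·p³ ≈ 64824 · 3.3931743e-01 ≈ 21995.91321.
Since α = 1/2 < 1, p = c/n^{1/2} ≫ 1/n is above the triangle threshold p ~ 1/n. Asymptotically E[X] ~ (c³/6)·n^{3(1−α)} = (6³/6)·n^{1.5} → ∞; triangles are abundant w.h.p.

E[X] ≈ 21995.91321; in regime p = Θ(1/n^{1/2}) E[X] diverges (above the triangle threshold p ~ 1/n).


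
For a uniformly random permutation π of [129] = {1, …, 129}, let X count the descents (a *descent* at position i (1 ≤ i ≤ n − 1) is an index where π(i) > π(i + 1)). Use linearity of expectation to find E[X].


Write X = Σ X_I over i = 1, …, 128, with X_I the indicator of one descent.
There are 128 indicators.
For each fixed i, the pair (π(i), π(i+1)) is a uniformly random ordered pair of distinct values from {1, …, 129}; by symmetry P[π(i) > π(i+1)] = 1/2.
By linearity: E[X] = 128 · (1/2) = (129 − 1) · (1/2) = 64 ≈ 64.000.

E[X] = 64 = 64.000.


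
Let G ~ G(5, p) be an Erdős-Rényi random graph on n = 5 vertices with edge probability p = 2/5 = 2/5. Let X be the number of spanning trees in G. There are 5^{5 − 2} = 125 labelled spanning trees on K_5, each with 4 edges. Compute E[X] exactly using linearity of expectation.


K_5 has 5^{5 − 2} = 125 labelled spanning trees.
For each such spanning tree H, let X_H = 1 if all 4 edges of H are present in G. Then P[X_H = 1] = p^{4} = (2/5)^{4} = 16/625.
Summing the indicators: E[X] = Σ_H E[X_H] = 125 · p^{4} = 125 · 16/625 = 16/5.
Numerically: E[X] ≈ 3.2.

E[X] = 125 · (2/5)^{4} = 16/5 ≈ 3.2.


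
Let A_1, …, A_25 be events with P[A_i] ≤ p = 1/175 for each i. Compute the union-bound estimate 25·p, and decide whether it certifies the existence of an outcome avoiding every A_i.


Union bound: P[∪_{i=1}^{25} A_i] ≤ Σ_i P[A_i] ≤ 25·p = 25·(1/175) = 1/7.
Numerically: 1/7 ≈ 0.14286.
Is 1/7 < 1? YES.
Since P[∪ A_i] ≤ 1/7 < 1, the complement has P[∩ A_i^c] ≥ 1 − 1/7 = 6/7 > 0, so some outcome avoids every A_i.

25·p = 1/7 ≈ 0.14286; existence CERTIFIED by the union bound.


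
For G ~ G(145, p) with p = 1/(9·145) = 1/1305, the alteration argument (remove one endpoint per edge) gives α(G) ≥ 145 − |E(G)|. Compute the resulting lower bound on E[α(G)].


E[|E(G)|] = C(145, 2)·p = 10440 · (1/1305) = 8.
E[α(G)] ≥ n − E[|E(G)|] = 145 − 8 = 137.
Numerically: ≈ 137.000000.
(This is only a lower bound; the true E[α(G)] may be larger.)

E[α(G)] ≥ 137 ≈ 137.000000.


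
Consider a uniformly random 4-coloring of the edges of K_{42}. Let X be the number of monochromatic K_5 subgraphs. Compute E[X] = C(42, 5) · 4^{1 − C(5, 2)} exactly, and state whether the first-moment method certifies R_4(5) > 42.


E[X] = C(42, 5) · 4^{1 − 10} = 850668 · 4^{−9} = 850668/262144.
As a reduced fraction: E[X] = 212667/65536 ≈ 3.245041.
Is E[X] < 1? NO.
Since E[X] ≥ 1, the first-moment bound is inconclusive at n = 42; it does NOT by itself certify R_4(5) > 42.

E[X] = 212667/65536 ≈ 3.245041; E[X] ≥ 1; first-moment method inconclusive here.


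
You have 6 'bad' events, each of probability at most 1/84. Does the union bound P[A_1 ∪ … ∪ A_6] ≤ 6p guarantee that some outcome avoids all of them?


Union bound: P[∪_{i=1}^{6} A_i] ≤ Σ_i P[A_i] ≤ 6·p = 6·(1/84) = 1/14.
Numerically: 1/14 ≈ 0.0714.
Is 1/14 < 1? YES.
Since P[∪ A_i] ≤ 1/14 < 1, the complement has P[∩ A_i^c] ≥ 1 − 1/14 = 13/14 > 0, so some outcome avoids every A_i.

6·p = 1/14 ≈ 0.0714; existence CERTIFIED by the union bound.


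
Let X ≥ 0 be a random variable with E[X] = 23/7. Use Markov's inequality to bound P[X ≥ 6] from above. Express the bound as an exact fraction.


μ = E[X] = 23/7, a = 6.
Markov: P[X ≥ 6] ≤ μ/a = (23/7)/6 = 23/42.
Numerically: ≈ 0.548.
(Since a = 6 > μ = 3.286, the bound 23/42 is < 1 and informative.)

P[X ≥ 6] ≤ 23/42 ≈ 0.548.


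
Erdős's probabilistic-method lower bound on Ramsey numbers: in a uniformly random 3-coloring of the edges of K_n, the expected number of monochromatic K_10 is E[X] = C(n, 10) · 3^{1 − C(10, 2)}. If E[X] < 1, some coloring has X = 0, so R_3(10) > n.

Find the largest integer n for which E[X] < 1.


We need C(n, 10) · 3^{1 − 45} < 1, i.e. C(n, 10) < 3^{45 − 1} = 984770902183611232881.
Check values of n near the boundary:
  n = 567: C(567, 10) = 873787071273467749398; 873787071273467749398 < 984770902183611232881? YES
  n = 568: C(568, 10) = 889446337783744949208; 889446337783744949208 < 984770902183611232881? YES
  n = 569: C(569, 10) = 905357721286137524328; 905357721286137524328 < 984770902183611232881? YES
  n = 570: C(570, 10) = 921524823451961408691; 921524823451961408691 < 984770902183611232881? YES
  n = 571: C(571, 10) = 937951290893172842001; 937951290893172842001 < 984770902183611232881? YES
  n = 572: C(572, 10) = 954640815642161682606; 954640815642161682606 < 984770902183611232881? YES
  n = 573: C(573, 10) = 971597135635805762226; 971597135635805762226 < 984770902183611232881? YES
  n = 574: C(574, 10) = 988824035203816502691; 988824035203816502691 < 984770902183611232881? NO
The largest n with C(n, 10) < 984770902183611232881 is n = 573 (where E[X] = 35985079097622435638/36472996377170786403 ≈ 0.9866225). Hence R_3(10) > 573, i.e. R_3(10) ≥ 574.

Largest n = 573; hence R_3(10) > 573.


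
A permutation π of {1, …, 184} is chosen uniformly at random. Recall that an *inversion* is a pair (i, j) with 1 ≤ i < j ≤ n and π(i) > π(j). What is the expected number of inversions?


Write X = Σ X_I over the C(184, 2) = 16836 pairs i < j, with X_I the indicator of one inversion.
There are 16836 indicators.
For each fixed pair i < j, the values π(i) and π(j) are two distinct elements of {1, …, 184} in uniformly random order; by symmetry P[π(i) > π(j)] = 1/2.
By linearity: E[X] = 16836 · (1/2) = C(184, 2) · (1/2) = 16836/2 = 8418 ≈ 8418.00000.

E[X] = 8418 = 8418.00000.


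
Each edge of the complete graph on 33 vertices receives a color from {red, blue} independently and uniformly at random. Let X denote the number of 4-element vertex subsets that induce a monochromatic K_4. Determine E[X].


Let X = Σ_S X_S over the C(33, 4) = 40920 subsets S of size 4, where X_S = 1 if the K_4 on S is monochromatic.
For a fixed S, the K_4 on S has C(4, 2) = 6 edges. P[all 6 edges red] = (1/2)^6, and likewise for blue, so P[monochromatic] = 2·(1/2)^6 = 2^{1 − 6} = 1/32.
Summing: E[X] = C(33, 4) · 2^{1 − 6} = 40920 · 1/32 = 5115/4.
Numerically: E[X] ≈ 1278.750000.

E[X] = C(33,4)·2^(1−C(4,2)) = 5115/4 ≈ 1278.750000.


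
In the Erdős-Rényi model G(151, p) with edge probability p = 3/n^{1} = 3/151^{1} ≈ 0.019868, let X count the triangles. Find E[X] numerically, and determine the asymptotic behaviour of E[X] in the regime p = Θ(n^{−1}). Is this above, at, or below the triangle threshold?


Number of potential triangles: C(151, 3) = 562475.
Each occurs with probability p³ ≈ (0.019868)³ ≈ 7.8421099e-06.
By linearity: E[X] = C(151, 3)·p³ ≈ 562475 · 7.8421099e-06 ≈ 4.41099.
Here α = 1, so p = 3/n is exactly at the triangle threshold p ~ 1/n. Asymptotically E[X] → c³/6 = 3³/6 = 9/2 ≈ 4.50000, a bounded constant. In this regime the triangle count is asymptotically Poisson(c³/6).

E[X] ≈ 4.41099; in regime p = Θ(1/n^{1}) E[X] stays bounded (at the triangle threshold p ~ 1/n).


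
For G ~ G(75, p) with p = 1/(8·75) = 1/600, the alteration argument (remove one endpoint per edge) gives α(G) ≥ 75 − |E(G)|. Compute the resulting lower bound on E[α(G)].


E[|E(G)|] = C(75, 2)·p = 2775 · (1/600) = 37/8.
E[α(G)] ≥ n − E[|E(G)|] = 75 − 37/8 = 563/8.
Numerically: ≈ 70.375.
(This is only a lower bound; the true E[α(G)] may be larger.)

E[α(G)] ≥ 563/8 ≈ 70.375.


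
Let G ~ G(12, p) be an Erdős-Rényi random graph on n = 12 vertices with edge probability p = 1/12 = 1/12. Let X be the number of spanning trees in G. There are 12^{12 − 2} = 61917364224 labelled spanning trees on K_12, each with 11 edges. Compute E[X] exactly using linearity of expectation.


K_12 has 12^{12 − 2} = 61917364224 labelled spanning trees.
For each such spanning tree H, let X_H = 1 if all 11 edges of H are present in G. Then P[X_H = 1] = p^{11} = (1/12)^{11} = 1/743008370688.
By linearity: E[X] = Σ_H E[X_H] = 61917364224 · p^{11} = 61917364224 · 1/743008370688 = 1/12.
Numerically: E[X] ≈ 0.083333.

E[X] = 61917364224 · (1/12)^{11} = 1/12 ≈ 0.083333.


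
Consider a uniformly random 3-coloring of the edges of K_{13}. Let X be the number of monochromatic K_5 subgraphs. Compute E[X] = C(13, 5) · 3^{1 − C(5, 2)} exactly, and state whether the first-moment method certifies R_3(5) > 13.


E[X] = C(13, 5) · 3^{1 − 10} = 1287 · 3^{−9} = 1287/19683.
As a reduced fraction: E[X] = 143/2187 ≈ 0.06539.
Is E[X] < 1? YES.
Since E[X] < 1, there exists a 3-coloring of K_{13} with no monochromatic K_5; hence R_3(5) > 13.

E[X] = 143/2187 ≈ 0.06539; E[X] < 1, so R_3(5) > 13.


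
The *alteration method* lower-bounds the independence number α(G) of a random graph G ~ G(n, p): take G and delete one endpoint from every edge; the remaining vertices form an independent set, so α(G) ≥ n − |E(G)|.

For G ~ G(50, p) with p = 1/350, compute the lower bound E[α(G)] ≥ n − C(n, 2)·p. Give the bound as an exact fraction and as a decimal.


E[|E(G)|] = C(50, 2)·p = 1225 · (1/350) = 7/2.
E[α(G)] ≥ n − E[|E(G)|] = 50 − 7/2 = 93/2.
Numerically: ≈ 46.500.
(This is only a lower bound; the true E[α(G)] may be larger.)

E[α(G)] ≥ 93/2 ≈ 46.500.


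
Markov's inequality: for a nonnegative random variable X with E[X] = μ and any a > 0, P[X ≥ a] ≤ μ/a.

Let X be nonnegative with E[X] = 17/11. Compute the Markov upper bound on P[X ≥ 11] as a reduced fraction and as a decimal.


μ = E[X] = 17/11, a = 11.
Markov: P[X ≥ 11] ≤ μ/a = (17/11)/11 = 17/121.
Numerically: ≈ 0.140.
(Since a = 11 > μ = 1.545, the bound 17/121 is < 1 and informative.)

P[X ≥ 11] ≤ 17/121 ≈ 0.140.


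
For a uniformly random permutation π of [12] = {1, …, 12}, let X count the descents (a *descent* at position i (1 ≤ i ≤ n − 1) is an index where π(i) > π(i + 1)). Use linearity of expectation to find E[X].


Write X = Σ X_I over i = 1, …, 11, with X_I the indicator of one descent.
There are 11 indicators.
For each fixed i, the pair (π(i), π(i+1)) is a uniformly random ordered pair of distinct values from {1, …, 12}; by symmetry P[π(i) > π(i+1)] = 1/2.
By linearity: E[X] = 11 · (1/2) = (12 − 1) · (1/2) = 11/2 ≈ 5.5000.

E[X] = 11/2 = 5.5000.


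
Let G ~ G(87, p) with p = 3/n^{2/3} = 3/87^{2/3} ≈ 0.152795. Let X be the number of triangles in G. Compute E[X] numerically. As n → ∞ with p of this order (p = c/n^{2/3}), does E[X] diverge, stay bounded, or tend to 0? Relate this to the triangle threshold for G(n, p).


Number of potential triangles: C(87, 3) = 105995.
Each occurs with probability p³ ≈ (0.152795)³ ≈ 3.56718193e-03.
By linearity: E[X] = C(87, 3)·p³ ≈ 105995 · 3.56718193e-03 ≈ 378.103448.
Since α = 2/3 < 1, p = c/n^{2/3} ≫ 1/n is above the triangle threshold p ~ 1/n. Asymptotically E[X] ~ (c³/6)·n^{3(1−α)} = (3³/6)·n^{1} → ∞; triangles are abundant w.h.p.

E[X] ≈ 378.103448; in regime p = Θ(1/n^{2/3}) E[X] diverges (above the triangle threshold p ~ 1/n).


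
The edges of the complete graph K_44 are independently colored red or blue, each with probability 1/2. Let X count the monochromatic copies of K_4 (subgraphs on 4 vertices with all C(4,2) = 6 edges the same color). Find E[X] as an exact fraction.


Let X = Σ_S X_S over the C(44, 4) = 135751 subsets S of size 4, where X_S = 1 if the K_4 on S is monochromatic.
For a fixed S, the K_4 on S has C(4, 2) = 6 edges. P[all 6 edges red] = (1/2)^6, and likewise for blue, so P[monochromatic] = 2·(1/2)^6 = 2^{1 − 6} = 1/32.
By linearity of expectation: E[X] = C(44, 4) · 2^{1 − 6} = 135751 · 1/32 = 135751/32.
Numerically: E[X] ≈ 4242.2188.

E[X] = C(44,4)·2^(1−C(4,2)) = 135751/32 ≈ 4242.2188.


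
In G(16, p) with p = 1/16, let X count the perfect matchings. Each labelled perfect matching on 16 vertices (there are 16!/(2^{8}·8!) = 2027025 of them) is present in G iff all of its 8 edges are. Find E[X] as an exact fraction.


K_16 has 16!/(2^{8}·8!) = 2027025 labelled perfect matchings.
For each such perfect matching H, let X_H = 1 if all 8 edges of H are present in G. Then P[X_H = 1] = p^{8} = (1/16)^{8} = 1/4294967296.
By linearity: E[X] = Σ_H E[X_H] = 2027025 · p^{8} = 2027025 · 1/4294967296 = 2027025/4294967296.
Numerically: E[X] ≈ 0.000472.

E[X] = 2027025 · (1/16)^{8} = 2027025/4294967296 ≈ 0.000472.


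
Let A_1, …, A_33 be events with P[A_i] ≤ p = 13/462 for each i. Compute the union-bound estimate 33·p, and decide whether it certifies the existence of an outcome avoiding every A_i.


Union bound: P[∪_{i=1}^{33} A_i] ≤ Σ_i P[A_i] ≤ 33·p = 33·(13/462) = 13/14.
Numerically: 13/14 ≈ 0.9286.
Is 13/14 < 1? YES.
Since P[∪ A_i] ≤ 13/14 < 1, the complement has P[∩ A_i^c] ≥ 1 − 13/14 = 1/14 > 0, so some outcome avoids every A_i.

33·p = 13/14 ≈ 0.9286; existence CERTIFIED by the union bound.


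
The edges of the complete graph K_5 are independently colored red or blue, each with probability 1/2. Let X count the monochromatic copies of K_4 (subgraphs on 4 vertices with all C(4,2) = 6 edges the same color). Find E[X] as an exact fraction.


Let X = Σ_S X_S over the C(5, 4) = 5 subsets S of size 4, where X_S = 1 if the K_4 on S is monochromatic.
For a fixed S, the K_4 on S has C(4, 2) = 6 edges. P[all 6 edges red] = (1/2)^6, and likewise for blue, so P[monochromatic] = 2·(1/2)^6 = 2^{1 − 6} = 1/32.
By linearity of expectation: E[X] = C(5, 4) · 2^{1 − 6} = 5 · 1/32 = 5/32.
Numerically: E[X] ≈ 0.1562.

E[X] = C(5,4)·2^(1−C(4,2)) = 5/32 ≈ 0.1562.


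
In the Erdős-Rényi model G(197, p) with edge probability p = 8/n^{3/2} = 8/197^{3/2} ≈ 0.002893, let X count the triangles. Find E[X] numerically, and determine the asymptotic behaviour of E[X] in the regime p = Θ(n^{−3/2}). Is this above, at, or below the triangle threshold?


Number of potential triangles: C(197, 3) = 1254890.
Each occurs with probability p³ ≈ (0.002893)³ ≈ 2.421988e-08.
By linearity: E[X] = C(197, 3)·p³ ≈ 1254890 · 2.421988e-08 ≈ 0.0304.
Since α = 3/2 > 1, p = c/n^{3/2} = o(1/n) is below the triangle threshold p ~ 1/n. Asymptotically E[X] ~ (c³/6)·n^{3(1−α)} = (8³/6)·n^{-1.5} → 0, so by Markov's inequality G has no triangles w.h.p.

E[X] ≈ 0.0304; in regime p = Θ(1/n^{3/2}) E[X] tends to 0 (below the triangle threshold p ~ 1/n).


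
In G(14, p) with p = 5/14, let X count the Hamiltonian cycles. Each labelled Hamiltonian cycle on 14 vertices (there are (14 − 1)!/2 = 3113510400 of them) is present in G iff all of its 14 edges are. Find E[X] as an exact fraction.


K_14 has (14 − 1)!/2 = 3113510400 labelled Hamiltonian cycles.
For each such Hamiltonian cycle H, let X_H = 1 if all 14 edges of H are present in G. Then P[X_H = 1] = p^{14} = (5/14)^{14} = 6103515625/11112006825558016.
By linearity of expectation: E[X] = Σ_H E[X_H] = 3113510400 · p^{14} = 3113510400 · 6103515625/11112006825558016 = 5302276611328125/3100448333024.
Numerically: E[X] ≈ 1710.16.

E[X] = 3113510400 · (5/14)^{14} = 5302276611328125/3100448333024 ≈ 1710.16.


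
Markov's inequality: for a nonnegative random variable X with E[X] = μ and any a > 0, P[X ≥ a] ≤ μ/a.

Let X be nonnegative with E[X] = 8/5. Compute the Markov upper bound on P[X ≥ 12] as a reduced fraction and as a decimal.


μ = E[X] = 8/5, a = 12.
Markov: P[X ≥ 12] ≤ μ/a = (8/5)/12 = 2/15.
Numerically: ≈ 0.133333.
(Since a = 12 > μ = 1.600000, the bound 2/15 is < 1 and informative.)

P[X ≥ 12] ≤ 2/15 ≈ 0.133333.


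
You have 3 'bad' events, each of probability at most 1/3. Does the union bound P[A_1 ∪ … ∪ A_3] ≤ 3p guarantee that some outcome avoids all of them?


Union bound: P[∪_{i=1}^{3} A_i] ≤ Σ_i P[A_i] ≤ 3·p = 3·(1/3) = 1.
Numerically: 1 ≈ 1.000.
Is 1 < 1? NO.
Since the bound 1 is ≥ 1, the union bound is uninformative here; it does NOT by itself certify existence.

3·p = 1 ≈ 1.000; existence NOT certified by the union bound.


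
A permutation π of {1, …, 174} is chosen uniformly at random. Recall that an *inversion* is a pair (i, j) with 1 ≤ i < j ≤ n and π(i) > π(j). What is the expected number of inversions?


Write X = Σ X_I over the C(174, 2) = 15051 pairs i < j, with X_I the indicator of one inversion.
There are 15051 indicators.
For each fixed pair i < j, the values π(i) and π(j) are two distinct elements of {1, …, 174} in uniformly random order; by symmetry P[π(i) > π(j)] = 1/2.
By linearity: E[X] = 15051 · (1/2) = C(174, 2) · (1/2) = 15051/2 = 15051/2 ≈ 7525.500.

E[X] = 15051/2 = 7525.500.


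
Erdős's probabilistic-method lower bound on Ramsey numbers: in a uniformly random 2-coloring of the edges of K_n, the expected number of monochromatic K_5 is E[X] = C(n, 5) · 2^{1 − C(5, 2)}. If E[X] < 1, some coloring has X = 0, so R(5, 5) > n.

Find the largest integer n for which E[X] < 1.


We need C(n, 5) · 2^{1 − 10} < 1, i.e. C(n, 5) < 2^{10 − 1} = 512.
Check values of n near the boundary:
  n = 9: C(9, 5) = 126; 126 < 512? YES
  n = 10: C(10, 5) = 252; 252 < 512? YES
  n = 11: C(11, 5) = 462; 462 < 512? YES
  n = 12: C(12, 5) = 792; 792 < 512? NO
  n = 13: C(13, 5) = 1287; 1287 < 512? NO
The largest n with C(n, 5) < 512 is n = 11 (where E[X] = 231/256 ≈ 0.9023438). Hence R(5, 5) > 11, i.e. R(5, 5) ≥ 12.

Largest n = 11; hence R(5, 5) > 11.


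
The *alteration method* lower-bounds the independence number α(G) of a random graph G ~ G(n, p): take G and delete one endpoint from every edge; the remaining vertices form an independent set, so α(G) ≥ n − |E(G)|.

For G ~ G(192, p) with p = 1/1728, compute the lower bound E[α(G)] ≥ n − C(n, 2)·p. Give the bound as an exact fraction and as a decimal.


E[|E(G)|] = C(192, 2)·p = 18336 · (1/1728) = 191/18.
E[α(G)] ≥ n − E[|E(G)|] = 192 − 191/18 = 3265/18.
Numerically: ≈ 181.389.
(This is only a lower bound; the true E[α(G)] may be larger.)

E[α(G)] ≥ 3265/18 ≈ 181.389.


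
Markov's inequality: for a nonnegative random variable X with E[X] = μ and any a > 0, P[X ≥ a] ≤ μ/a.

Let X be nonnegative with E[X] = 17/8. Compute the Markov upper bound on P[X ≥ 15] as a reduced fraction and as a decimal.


μ = E[X] = 17/8, a = 15.
Markov: P[X ≥ 15] ≤ μ/a = (17/8)/15 = 17/120.
Numerically: ≈ 0.142.
(Since a = 15 > μ = 2.125, the bound 17/120 is < 1 and informative.)

P[X ≥ 15] ≤ 17/120 ≈ 0.142.


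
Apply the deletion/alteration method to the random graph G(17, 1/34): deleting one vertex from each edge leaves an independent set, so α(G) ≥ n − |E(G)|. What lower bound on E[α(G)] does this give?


E[|E(G)|] = C(17, 2)·p = 136 · (1/34) = 4.
E[α(G)] ≥ n − E[|E(G)|] = 17 − 4 = 13.
Numerically: ≈ 13.000000.
(This is only a lower bound; the true E[α(G)] may be larger.)

E[α(G)] ≥ 13 ≈ 13.000000.


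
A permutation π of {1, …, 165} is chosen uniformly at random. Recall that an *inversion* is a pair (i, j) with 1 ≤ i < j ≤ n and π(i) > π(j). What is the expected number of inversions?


Write X = Σ X_I over the C(165, 2) = 13530 pairs i < j, with X_I the indicator of one inversion.
There are 13530 indicators.
For each fixed pair i < j, the values π(i) and π(j) are two distinct elements of {1, …, 165} in uniformly random order; by symmetry P[π(i) > π(j)] = 1/2.
By linearity: E[X] = 13530 · (1/2) = C(165, 2) · (1/2) = 13530/2 = 6765 ≈ 6765.000.

E[X] = 6765 = 6765.000.


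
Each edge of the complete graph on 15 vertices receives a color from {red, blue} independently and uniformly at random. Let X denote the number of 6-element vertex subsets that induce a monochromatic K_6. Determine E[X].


Let X = Σ_S X_S over the C(15, 6) = 5005 subsets S of size 6, where X_S = 1 if the K_6 on S is monochromatic.
For a fixed S, the K_6 on S has C(6, 2) = 15 edges. P[all 15 edges red] = (1/2)^15, and likewise for blue, so P[monochromatic] = 2·(1/2)^15 = 2^{1 − 15} = 1/16384.
By linearity of expectation: E[X] = C(15, 6) · 2^{1 − 15} = 5005 · 1/16384 = 5005/16384.
Numerically: E[X] ≈ 0.305481.

E[X] = C(15,6)·2^(1−C(6,2)) = 5005/16384 ≈ 0.305481.


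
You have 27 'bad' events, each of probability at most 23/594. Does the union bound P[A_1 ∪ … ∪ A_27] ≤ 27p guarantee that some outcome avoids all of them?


Union bound: P[∪_{i=1}^{27} A_i] ≤ Σ_i P[A_i] ≤ 27·p = 27·(23/594) = 23/22.
Numerically: 23/22 ≈ 1.04545.
Is 23/22 < 1? NO.
Since the bound 23/22 is ≥ 1, the union bound is uninformative here; it does NOT by itself certify existence.

27·p = 23/22 ≈ 1.04545; existence NOT certified by the union bound.


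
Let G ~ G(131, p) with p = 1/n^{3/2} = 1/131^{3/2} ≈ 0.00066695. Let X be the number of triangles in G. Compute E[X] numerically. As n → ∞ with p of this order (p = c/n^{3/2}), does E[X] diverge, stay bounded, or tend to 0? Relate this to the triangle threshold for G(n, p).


Number of potential triangles: C(131, 3) = 366145.
Each occurs with probability p³ ≈ (0.00066695)³ ≈ 2.9667378e-10.
By linearity: E[X] = C(131, 3)·p³ ≈ 366145 · 2.9667378e-10 ≈ 0.00011.
Since α = 3/2 > 1, p = c/n^{3/2} = o(1/n) is below the triangle threshold p ~ 1/n. Asymptotically E[X] ~ (c³/6)·n^{3(1−α)} = (1³/6)·n^{-1.5} → 0, so by Markov's inequality G has no triangles w.h.p.

E[X] ≈ 0.00011; in regime p = Θ(1/n^{3/2}) E[X] tends to 0 (below the triangle threshold p ~ 1/n).


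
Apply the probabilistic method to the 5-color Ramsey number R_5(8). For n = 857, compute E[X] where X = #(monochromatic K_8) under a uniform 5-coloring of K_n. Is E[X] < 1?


E[X] = C(857, 8) · 5^{1 − 28} = 6983854138365964575 · 5^{−27} = 6983854138365964575/7450580596923828125.
As a reduced fraction: E[X] = 279354165534638583/298023223876953125 ≈ 0.937357.
Is E[X] < 1? YES.
Since E[X] < 1, there exists a 5-coloring of K_{857} with no monochromatic K_8; hence R_5(8) > 857.

E[X] = 279354165534638583/298023223876953125 ≈ 0.937357; E[X] < 1, so R_5(8) > 857.


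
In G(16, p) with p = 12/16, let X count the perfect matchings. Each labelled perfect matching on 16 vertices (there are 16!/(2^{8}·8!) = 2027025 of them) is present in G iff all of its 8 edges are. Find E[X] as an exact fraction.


K_16 has 16!/(2^{8}·8!) = 2027025 labelled perfect matchings.
For each such perfect matching H, let X_H = 1 if all 8 edges of H are present in G. Then P[X_H = 1] = p^{8} = (3/4)^{8} = 6561/65536.
By linearity: E[X] = Σ_H E[X_H] = 2027025 · p^{8} = 2027025 · 6561/65536 = 13299311025/65536.
Numerically: E[X] ≈ 2.029e+05.

E[X] = 2027025 · (3/4)^{8} = 13299311025/65536 ≈ 2.029e+05.


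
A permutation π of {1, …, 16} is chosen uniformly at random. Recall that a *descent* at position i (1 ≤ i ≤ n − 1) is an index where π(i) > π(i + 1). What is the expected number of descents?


Write X = Σ X_I over i = 1, …, 15, with X_I the indicator of one descent.
There are 15 indicators.
For each fixed i, the pair (π(i), π(i+1)) is a uniformly random ordered pair of distinct values from {1, …, 16}; by symmetry P[π(i) > π(i+1)] = 1/2.
By linearity: E[X] = 15 · (1/2) = (16 − 1) · (1/2) = 15/2 ≈ 7.5000.

E[X] = 15/2 = 7.5000.


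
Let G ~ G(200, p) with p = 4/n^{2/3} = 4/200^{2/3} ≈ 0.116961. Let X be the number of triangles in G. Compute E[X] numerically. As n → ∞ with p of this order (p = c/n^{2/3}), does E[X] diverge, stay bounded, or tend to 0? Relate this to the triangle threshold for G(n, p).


Number of potential triangles: C(200, 3) = 1313400.
Each occurs with probability p³ ≈ (0.116961)³ ≈ 1.60000000e-03.
By linearity: E[X] = C(200, 3)·p³ ≈ 1313400 · 1.60000000e-03 ≈ 2101.440000.
Since α = 2/3 < 1, p = c/n^{2/3} ≫ 1/n is above the triangle threshold p ~ 1/n. Asymptotically E[X] ~ (c³/6)·n^{3(1−α)} = (4³/6)·n^{1} → ∞; triangles are abundant w.h.p.

E[X] ≈ 2101.440000; in regime p = Θ(1/n^{2/3}) E[X] diverges (above the triangle threshold p ~ 1/n).


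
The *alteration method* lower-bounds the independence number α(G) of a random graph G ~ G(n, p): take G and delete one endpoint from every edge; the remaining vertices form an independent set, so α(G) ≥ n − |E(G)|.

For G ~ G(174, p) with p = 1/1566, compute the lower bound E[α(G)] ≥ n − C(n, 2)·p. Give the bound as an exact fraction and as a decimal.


E[|E(G)|] = C(174, 2)·p = 15051 · (1/1566) = 173/18.
E[α(G)] ≥ n − E[|E(G)|] = 174 − 173/18 = 2959/18.
Numerically: ≈ 164.389.
(This is only a lower bound; the true E[α(G)] may be larger.)

E[α(G)] ≥ 2959/18 ≈ 164.389.


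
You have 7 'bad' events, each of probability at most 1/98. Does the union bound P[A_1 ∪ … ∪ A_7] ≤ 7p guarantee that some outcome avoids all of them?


Union bound: P[∪_{i=1}^{7} A_i] ≤ Σ_i P[A_i] ≤ 7·p = 7·(1/98) = 1/14.
Numerically: 1/14 ≈ 0.071.
Is 1/14 < 1? YES.
Since P[∪ A_i] ≤ 1/14 < 1, the complement has P[∩ A_i^c] ≥ 1 − 1/14 = 13/14 > 0, so some outcome avoids every A_i.

7·p = 1/14 ≈ 0.071; existence CERTIFIED by the union bound.


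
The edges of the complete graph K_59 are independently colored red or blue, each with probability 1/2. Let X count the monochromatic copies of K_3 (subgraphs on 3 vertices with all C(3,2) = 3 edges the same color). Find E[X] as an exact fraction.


Let X = Σ_S X_S over the C(59, 3) = 32509 subsets S of size 3, where X_S = 1 if the K_3 on S is monochromatic.
For a fixed S, the K_3 on S has C(3, 2) = 3 edges. P[all 3 edges red] = (1/2)^3, and likewise for blue, so P[monochromatic] = 2·(1/2)^3 = 2^{1 − 3} = 1/4.
By linearity: E[X] = C(59, 3) · 2^{1 − 3} = 32509 · 1/4 = 32509/4.
Numerically: E[X] ≈ 8127.2500.

E[X] = C(59,3)·2^(1−C(3,2)) = 32509/4 ≈ 8127.2500.


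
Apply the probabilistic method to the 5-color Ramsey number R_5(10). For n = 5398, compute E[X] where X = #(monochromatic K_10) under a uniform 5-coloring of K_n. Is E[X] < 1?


E[X] = C(5398, 10) · 5^{1 − 45} = 5740413564134635387185954535766 · 5^{−44} = 5740413564134635387185954535766/5684341886080801486968994140625.
As a reduced fraction: E[X] = 5740413564134635387185954535766/5684341886080801486968994140625 ≈ 1.009864.
Is E[X] < 1? NO.
Since E[X] ≥ 1, the first-moment bound is inconclusive at n = 5398; it does NOT by itself certify R_5(10) > 5398.

E[X] = 5740413564134635387185954535766/5684341886080801486968994140625 ≈ 1.009864; E[X] ≥ 1; first-moment method inconclusive here.


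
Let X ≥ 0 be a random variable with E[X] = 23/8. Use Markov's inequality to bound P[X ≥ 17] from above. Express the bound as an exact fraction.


μ = E[X] = 23/8, a = 17.
Markov: P[X ≥ 17] ≤ μ/a = (23/8)/17 = 23/136.
Numerically: ≈ 0.1691.
(Since a = 17 > μ = 2.8750, the bound 23/136 is < 1 and informative.)

P[X ≥ 17] ≤ 23/136 ≈ 0.1691.


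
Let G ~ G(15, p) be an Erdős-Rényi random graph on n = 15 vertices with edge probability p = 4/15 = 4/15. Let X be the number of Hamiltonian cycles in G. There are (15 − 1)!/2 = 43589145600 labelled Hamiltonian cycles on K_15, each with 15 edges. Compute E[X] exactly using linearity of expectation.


K_15 has (15 − 1)!/2 = 43589145600 labelled Hamiltonian cycles.
For each such Hamiltonian cycle H, let X_H = 1 if all 15 edges of H are present in G. Then P[X_H = 1] = p^{15} = (4/15)^{15} = 1073741824/437893890380859375.
Summing the indicators: E[X] = Σ_H E[X_H] = 43589145600 · p^{15} = 43589145600 · 1073741824/437893890380859375 = 7704277975826432/72081298828125.
Numerically: E[X] ≈ 106.9.

E[X] = 43589145600 · (4/15)^{15} = 7704277975826432/72081298828125 ≈ 106.9.
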